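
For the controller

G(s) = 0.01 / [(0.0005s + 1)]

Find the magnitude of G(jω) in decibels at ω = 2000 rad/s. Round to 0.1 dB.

-43.0 dB

At ω = 2000 rad/s:
pole (1 + j2000·0.0005) = 1 + j1 → |·| ≈ 1.4142, ∠ ≈ 45.00°
|G| = 0.01 · 1 / (1.4142) ≈ 0.0070711
Gain = 20 log₁₀(0.0070711) ≈ -43.01 dB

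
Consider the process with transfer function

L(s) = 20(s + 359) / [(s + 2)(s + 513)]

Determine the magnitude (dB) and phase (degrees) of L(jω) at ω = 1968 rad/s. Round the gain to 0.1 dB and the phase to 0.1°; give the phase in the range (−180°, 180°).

At s = jω = j1968:
zero (s+359): 359 + j1968 → |·| = √(359²+1968²) = √4001905 ≈ 2000.5, ∠ = arctan(1968/359) ≈ 79.66°
pole (s+2): 2 + j1968 → |·| = √(2²+1968²) = √3873028 ≈ 1968, ∠ = arctan(1968/2) ≈ 89.94°
pole (s+513): 513 + j1968 → |·| = √(513²+1968²) = √4136193 ≈ 2033.8, ∠ = arctan(1968/513) ≈ 75.39°
|L| = 20 · 2000.5 / 4.0025e+06 ≈ 0.0099963
Gain = 20 log₁₀(0.0099963) ≈ -40.00 dB
∠L = 79.66° − 165.33° = -85.67°

-40.0 dB, -85.7°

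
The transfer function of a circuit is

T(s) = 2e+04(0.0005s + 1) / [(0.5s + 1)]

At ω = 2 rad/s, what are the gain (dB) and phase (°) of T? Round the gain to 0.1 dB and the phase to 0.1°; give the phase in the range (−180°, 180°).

At ω = 2 rad/s:
zero (1 + j2·0.0005) = 1 + j0.001 → |·| ≈ 1, ∠ ≈ 0.06°
pole (1 + j2·0.5) = 1 + j1 → |·| ≈ 1.4142, ∠ ≈ 45.00°
|T| = 2e+04 · 1 / (1.4142) ≈ 14142
Gain = 20 log₁₀(14142) ≈ 83.01 dB
∠T = (0.06°) − (45.00°) = -44.94°

83.0 dB, -44.9°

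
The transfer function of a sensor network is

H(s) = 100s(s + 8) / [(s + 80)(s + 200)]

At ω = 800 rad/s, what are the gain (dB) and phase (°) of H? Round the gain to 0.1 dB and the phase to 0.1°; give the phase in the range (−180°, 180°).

At s = jω = j800:
zero (s+8): 8 + j800 → |·| = √(8²+800²) = √640064 ≈ 800.04, ∠ = arctan(800/8) ≈ 89.43°
zero at origin: s = j800 → |·| = 800, ∠ = 90.00°
pole (s+80): 80 + j800 → |·| = √(80²+800²) = √646400 ≈ 803.99, ∠ = arctan(800/80) ≈ 84.29°
pole (s+200): 200 + j800 → |·| = √(200²+800²) = √680000 ≈ 824.62, ∠ = arctan(800/200) ≈ 75.96°
|H| = 100 · 6.4003e+05 / 6.6299e+05 ≈ 96.537
Gain = 20 log₁₀(96.537) ≈ 39.69 dB
∠H = 179.43° − 160.25° = 19.18°

39.7 dB, 19.2°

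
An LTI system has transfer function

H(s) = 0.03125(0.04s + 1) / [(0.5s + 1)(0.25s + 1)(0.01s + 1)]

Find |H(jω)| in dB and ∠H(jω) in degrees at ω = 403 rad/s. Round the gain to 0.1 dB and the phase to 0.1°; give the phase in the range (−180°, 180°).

-104.5 dB, -168.8°

At ω = 403 rad/s:
zero (1 + j403·0.04) = 1 + j16.12 → |·| ≈ 16.151, ∠ ≈ 86.45°
pole (1 + j403·0.5) = 1 + j201.5 → |·| ≈ 201.5, ∠ ≈ 89.72°
pole (1 + j403·0.25) = 1 + j100.75 → |·| ≈ 100.75, ∠ ≈ 89.43°
pole (1 + j403·0.01) = 1 + j4.03 → |·| ≈ 4.1522, ∠ ≈ 76.06°
|H| = 0.03125 · 16.151 / (201.5 · 100.75 · 4.1522) ≈ 5.9876e-06
Gain = 20 log₁₀(5.9876e-06) ≈ -104.45 dB
∠H = (86.45°) − (89.72° + 89.43° + 76.06°) = -168.76°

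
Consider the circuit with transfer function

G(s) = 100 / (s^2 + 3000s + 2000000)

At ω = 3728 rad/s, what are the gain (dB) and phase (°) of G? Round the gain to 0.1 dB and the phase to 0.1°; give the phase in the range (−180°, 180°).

Substitute s = j3728:
Numerator: 100 = 100 + j0
Denominator: (j3728)^2 + 3000(j3728) + 2000000 = -11897984 + j11184000
|N| = √(100² + 0²) ≈ 100, ∠N ≈ 0.00°
|D| = √(11897984² + 11184000²) ≈ 1.6329e+07, ∠D ≈ 136.77°
|G| = 100 / 1.6329e+07 ≈ 6.1241e-06
Gain = 20 log₁₀(6.1241e-06) ≈ -104.26 dB
∠G = 0.00° − 136.77° = -136.77°

-104.3 dB, -136.8°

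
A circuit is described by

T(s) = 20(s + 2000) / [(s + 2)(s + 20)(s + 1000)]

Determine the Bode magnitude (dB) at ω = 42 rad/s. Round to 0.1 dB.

-33.8 dB

At s = jω = j42:
zero (s+2000): 2000 + j42 → |·| = √(2000²+42²) = √4001764 ≈ 2000.4, ∠ = arctan(42/2000) ≈ 1.20°
pole (s+2): 2 + j42 → |·| = √(2²+42²) = √1768 ≈ 42.048, ∠ = arctan(42/2) ≈ 87.27°
pole (s+20): 20 + j42 → |·| = √(20²+42²) = √2164 ≈ 46.519, ∠ = arctan(42/20) ≈ 64.54°
pole (s+1000): 1000 + j42 → |·| = √(1000²+42²) = √1001764 ≈ 1000.9, ∠ = arctan(42/1000) ≈ 2.41°
|T| = 20 · 2000.4 / 1.9578e+06 ≈ 0.020435
Gain = 20 log₁₀(0.020435) ≈ -33.79 dB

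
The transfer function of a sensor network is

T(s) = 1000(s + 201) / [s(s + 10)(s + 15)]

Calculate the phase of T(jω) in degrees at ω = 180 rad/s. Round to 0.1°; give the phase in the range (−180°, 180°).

139.8°

At s = jω = j180:
zero (s+201): 201 + j180 → |·| = √(201²+180²) = √72801 ≈ 269.82, ∠ = arctan(180/201) ≈ 41.85°
pole (s+10): 10 + j180 → |·| = √(10²+180²) = √32500 ≈ 180.28, ∠ = arctan(180/10) ≈ 86.82°
pole (s+15): 15 + j180 → |·| = √(15²+180²) = √32625 ≈ 180.62, ∠ = arctan(180/15) ≈ 85.24°
pole at origin: |s| = 180, ∠ = 90.00° (in denominator)
∠T = 41.85° − 262.06° = -220.21° ≡ 139.79° (principal value)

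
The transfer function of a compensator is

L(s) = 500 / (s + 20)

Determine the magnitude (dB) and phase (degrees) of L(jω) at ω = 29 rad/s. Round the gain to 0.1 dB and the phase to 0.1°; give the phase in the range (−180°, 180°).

At s = jω = j29:
pole (s+20): 20 + j29 → |·| = √(20²+29²) = √1241 ≈ 35.228, ∠ = arctan(29/20) ≈ 55.41°
|L| = 500 / 35.228 ≈ 14.193
Gain = 20 log₁₀(14.193) ≈ 23.04 dB
∠L = 0.00° − 55.41° = -55.41°

23.0 dB, -55.4°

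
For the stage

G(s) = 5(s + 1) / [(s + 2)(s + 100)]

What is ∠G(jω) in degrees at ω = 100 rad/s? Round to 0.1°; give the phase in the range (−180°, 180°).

At s = jω = j100:
zero (s+1): 1 + j100 → |·| = √(1²+100²) = √10001 ≈ 100, ∠ = arctan(100/1) ≈ 89.43°
pole (s+2): 2 + j100 → |·| = √(2²+100²) = √10004 ≈ 100.02, ∠ = arctan(100/2) ≈ 88.85°
pole (s+100): 100 + j100 → |·| = √(100²+100²) = √20000 ≈ 141.42, ∠ = arctan(100/100) ≈ 45.00°
∠G = 89.43° − 133.85° = -44.42°

-44.4°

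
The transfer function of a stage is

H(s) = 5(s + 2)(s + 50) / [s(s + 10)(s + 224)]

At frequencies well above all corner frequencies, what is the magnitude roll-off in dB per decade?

Each pole contributes −20 dB/decade at high frequency; each zero contributes +20 dB/decade.
Net: 2 zero(s) − 3 pole(s) → -20 dB/decade.

-20 dB/decade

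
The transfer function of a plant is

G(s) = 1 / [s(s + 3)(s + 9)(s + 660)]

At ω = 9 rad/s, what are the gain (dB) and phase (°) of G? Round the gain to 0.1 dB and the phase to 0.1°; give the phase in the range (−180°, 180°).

-117.1 dB, 152.7°

At s = jω = j9:
pole (s+3): 3 + j9 → |·| = √(3²+9²) = √90 ≈ 9.4868, ∠ = arctan(9/3) ≈ 71.57°
pole (s+9): 9 + j9 → |·| = √(9²+9²) = √162 ≈ 12.728, ∠ = arctan(9/9) ≈ 45.00°
pole (s+660): 660 + j9 → |·| = √(660²+9²) = √435681 ≈ 660.06, ∠ = arctan(9/660) ≈ 0.78°
pole at origin: |s| = 9, ∠ = 90.00° (in denominator)
|G| = 1 / 7.1731e+05 ≈ 1.3941e-06
Gain = 20 log₁₀(1.3941e-06) ≈ -117.11 dB
∠G = 0.00° − 207.35° = -207.35° ≡ 152.65° (principal value)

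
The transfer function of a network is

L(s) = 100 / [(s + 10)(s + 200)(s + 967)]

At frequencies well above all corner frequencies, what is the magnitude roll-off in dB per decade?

-60 dB/decade

Each pole contributes −20 dB/decade at high frequency; each zero contributes +20 dB/decade.
Net: 0 zero(s) − 3 pole(s) → -60 dB/decade.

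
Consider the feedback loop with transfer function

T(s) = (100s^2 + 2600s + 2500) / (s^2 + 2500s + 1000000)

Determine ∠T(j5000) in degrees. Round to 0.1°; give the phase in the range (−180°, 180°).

27.2°

Substitute s = j5000:
Numerator: 100(j5000)^2 + 2600(j5000) + 2500 = -2499997500 + j13000000
Denominator: (j5000)^2 + 2500(j5000) + 1000000 = -24000000 + j12500000
|N| = √(2499997500² + 13000000²) ≈ 2.5e+09, ∠N ≈ 179.70°
|D| = √(24000000² + 12500000²) ≈ 2.706e+07, ∠D ≈ 152.49°
∠T = 179.70° − 152.49° = 27.21°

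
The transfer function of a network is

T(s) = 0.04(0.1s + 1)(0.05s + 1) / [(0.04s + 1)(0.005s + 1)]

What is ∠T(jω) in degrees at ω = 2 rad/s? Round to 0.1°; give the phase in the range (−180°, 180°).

11.9°

At ω = 2 rad/s:
zero (1 + j2·0.1) = 1 + j0.2 → |·| ≈ 1.0198, ∠ ≈ 11.31°
zero (1 + j2·0.05) = 1 + j0.1 → |·| ≈ 1.005, ∠ ≈ 5.71°
pole (1 + j2·0.04) = 1 + j0.08 → |·| ≈ 1.0032, ∠ ≈ 4.57°
pole (1 + j2·0.005) = 1 + j0.01 → |·| ≈ 1, ∠ ≈ 0.57°
∠T = (11.31° + 5.71°) − (4.57° + 0.57°) = 11.88°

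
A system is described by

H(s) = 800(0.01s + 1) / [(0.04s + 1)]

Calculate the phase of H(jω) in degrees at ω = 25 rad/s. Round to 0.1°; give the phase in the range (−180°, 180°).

-31.0°

At ω = 25 rad/s:
zero (1 + j25·0.01) = 1 + j0.25 → |·| ≈ 1.0308, ∠ ≈ 14.04°
pole (1 + j25·0.04) = 1 + j1 → |·| ≈ 1.4142, ∠ ≈ 45.00°
∠H = (14.04°) − (45.00°) = -30.96°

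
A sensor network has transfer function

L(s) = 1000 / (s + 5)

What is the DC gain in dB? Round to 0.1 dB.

L(0) = 1000 / 5 = 200
20 log₁₀(200) ≈ 46.02 dB

46.0 dB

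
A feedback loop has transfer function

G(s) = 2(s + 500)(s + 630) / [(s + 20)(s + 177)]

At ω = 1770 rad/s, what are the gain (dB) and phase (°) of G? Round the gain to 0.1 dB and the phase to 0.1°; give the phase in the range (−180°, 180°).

At s = jω = j1770:
zero (s+500): 500 + j1770 → |·| = √(500²+1770²) = √3382900 ≈ 1839.3, ∠ = arctan(1770/500) ≈ 74.23°
zero (s+630): 630 + j1770 → |·| = √(630²+1770²) = √3529800 ≈ 1878.8, ∠ = arctan(1770/630) ≈ 70.41°
pole (s+20): 20 + j1770 → |·| = √(20²+1770²) = √3133300 ≈ 1770.1, ∠ = arctan(1770/20) ≈ 89.35°
pole (s+177): 177 + j1770 → |·| = √(177²+1770²) = √3164229 ≈ 1778.8, ∠ = arctan(1770/177) ≈ 84.29°
|G| = 2 · 3.4557e+06 / 3.1487e+06 ≈ 2.195
Gain = 20 log₁₀(2.195) ≈ 6.83 dB
∠G = 144.64° − 173.64° = -29.00°

6.8 dB, -29.0°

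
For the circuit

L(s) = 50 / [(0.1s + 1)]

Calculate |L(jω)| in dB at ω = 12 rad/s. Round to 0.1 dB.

At ω = 12 rad/s:
pole (1 + j12·0.1) = 1 + j1.2 → |·| ≈ 1.562, ∠ ≈ 50.19°
|L| = 50 · 1 / (1.562) ≈ 32.01
Gain = 20 log₁₀(32.01) ≈ 30.11 dB

30.1 dB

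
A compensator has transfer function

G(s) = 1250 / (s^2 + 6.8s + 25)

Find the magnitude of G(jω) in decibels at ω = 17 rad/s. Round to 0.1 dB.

12.7 dB

At s = jω = j17:
quadratic: (j17)² + 6.8·j17 + 25 = -264 + j115.6 → |·| ≈ 288.2, ∠ ≈ 156.35°
|G| = 1250 / 288.2 ≈ 4.3373
Gain = 20 log₁₀(4.3373) ≈ 12.74 dB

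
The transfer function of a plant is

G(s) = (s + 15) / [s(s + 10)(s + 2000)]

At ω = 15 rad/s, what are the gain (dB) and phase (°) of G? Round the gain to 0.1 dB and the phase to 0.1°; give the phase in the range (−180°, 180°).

-88.1 dB, -101.7°

At s = jω = j15:
zero (s+15): 15 + j15 → |·| = √(15²+15²) = √450 ≈ 21.213, ∠ = arctan(15/15) ≈ 45.00°
pole (s+10): 10 + j15 → |·| = √(10²+15²) = √325 ≈ 18.028, ∠ = arctan(15/10) ≈ 56.31°
pole (s+2000): 2000 + j15 → |·| = √(2000²+15²) = √4000225 ≈ 2000.1, ∠ = arctan(15/2000) ≈ 0.43°
pole at origin: |s| = 15, ∠ = 90.00° (in denominator)
|G| = 1 · 21.213 / 5.4087e+05 ≈ 3.922e-05
Gain = 20 log₁₀(3.922e-05) ≈ -88.13 dB
∠G = 45.00° − 146.74° = -101.74°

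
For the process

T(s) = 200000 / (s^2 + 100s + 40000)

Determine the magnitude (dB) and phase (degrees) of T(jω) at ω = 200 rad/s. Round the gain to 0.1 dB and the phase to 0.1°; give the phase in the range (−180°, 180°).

At s = jω = j200:
quadratic: (j200)² + 100·j200 + 40000 = 0 + j20000 → |·| ≈ 20000, ∠ ≈ 90.00°
|T| = 200000 / 20000 ≈ 10
Gain = 20 log₁₀(10) ≈ 20.00 dB
∠T = 0.00° − 90.00° = -90.00°

20.0 dB, -90.0°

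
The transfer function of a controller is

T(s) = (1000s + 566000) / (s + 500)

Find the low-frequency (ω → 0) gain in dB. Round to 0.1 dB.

T(0) = 566000 / 500 = 1132
20 log₁₀(1132) ≈ 61.08 dB

61.1 dB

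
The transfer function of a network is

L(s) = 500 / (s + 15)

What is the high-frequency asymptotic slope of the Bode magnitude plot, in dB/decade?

-20 dB/decade

Each pole contributes −20 dB/decade at high frequency; each zero contributes +20 dB/decade.
Net: 0 zero(s) − 1 pole(s) → -20 dB/decade.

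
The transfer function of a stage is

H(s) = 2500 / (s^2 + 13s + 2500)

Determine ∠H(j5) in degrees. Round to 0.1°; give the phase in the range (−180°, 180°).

At s = jω = j5:
quadratic: (j5)² + 13·j5 + 2500 = 2475 + j65 → |·| ≈ 2475.9, ∠ ≈ 1.50°
∠H = 0.00° − 1.50° = -1.50°

-1.5°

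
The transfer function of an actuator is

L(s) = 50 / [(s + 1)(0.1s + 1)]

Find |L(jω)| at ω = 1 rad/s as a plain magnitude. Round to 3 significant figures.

35.2

At ω = 1 rad/s:
pole (1 + j1·1) = 1 + j1 → |·| ≈ 1.4142, ∠ ≈ 45.00°
pole (1 + j1·0.1) = 1 + j0.1 → |·| ≈ 1.005, ∠ ≈ 5.71°
|L| = 50 · 1 / (1.4142 · 1.005) ≈ 35.18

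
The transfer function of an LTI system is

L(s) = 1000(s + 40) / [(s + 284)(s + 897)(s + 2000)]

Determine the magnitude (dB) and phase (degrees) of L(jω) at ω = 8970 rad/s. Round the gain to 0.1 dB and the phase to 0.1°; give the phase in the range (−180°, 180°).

-98.4 dB, -160.2°

At s = jω = j8970:
zero (s+40): 40 + j8970 → |·| = √(40²+8970²) = √80462500 ≈ 8970.1, ∠ = arctan(8970/40) ≈ 89.74°
pole (s+284): 284 + j8970 → |·| = √(284²+8970²) = √80541556 ≈ 8974.5, ∠ = arctan(8970/284) ≈ 88.19°
pole (s+897): 897 + j8970 → |·| = √(897²+8970²) = √81265509 ≈ 9014.7, ∠ = arctan(8970/897) ≈ 84.29°
pole (s+2000): 2000 + j8970 → |·| = √(2000²+8970²) = √84460900 ≈ 9190.3, ∠ = arctan(8970/2000) ≈ 77.43°
|L| = 1000 · 8970.1 / 7.4352e+11 ≈ 1.2064e-05
Gain = 20 log₁₀(1.2064e-05) ≈ -98.37 dB
∠L = 89.74° − 249.91° = -160.17°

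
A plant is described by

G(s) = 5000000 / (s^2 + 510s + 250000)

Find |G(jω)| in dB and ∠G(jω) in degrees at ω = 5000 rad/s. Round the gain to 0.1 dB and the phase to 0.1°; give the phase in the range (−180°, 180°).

-13.9 dB, -174.1°

At s = jω = j5000:
quadratic: (j5000)² + 510·j5000 + 250000 = -24750000 + j2550000 → |·| ≈ 2.4881e+07, ∠ ≈ 174.12°
|G| = 5000000 / 2.4881e+07 ≈ 0.20096
Gain = 20 log₁₀(0.20096) ≈ -13.94 dB
∠G = 0.00° − 174.12° = -174.12°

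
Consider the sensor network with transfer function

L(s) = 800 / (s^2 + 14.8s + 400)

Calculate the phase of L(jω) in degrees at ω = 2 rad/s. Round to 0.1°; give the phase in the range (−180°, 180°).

-4.3°

At s = jω = j2:
quadratic: (j2)² + 14.8·j2 + 400 = 396 + j29.6 → |·| ≈ 397.1, ∠ ≈ 4.27°
∠L = 0.00° − 4.27° = -4.27°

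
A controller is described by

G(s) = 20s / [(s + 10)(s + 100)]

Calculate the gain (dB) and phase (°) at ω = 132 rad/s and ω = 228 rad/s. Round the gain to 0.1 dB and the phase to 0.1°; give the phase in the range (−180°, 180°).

ω = 132: -18.4 dB, -48.5°; ω = 228: -21.9 dB, -63.8°

At s = jω = j132:
zero at origin: s = j132 → |·| = 132, ∠ = 90.00°
pole (s+10): 10 + j132 → |·| = √(10²+132²) = √17524 ≈ 132.38, ∠ = arctan(132/10) ≈ 85.67°
pole (s+100): 100 + j132 → |·| = √(100²+132²) = √27424 ≈ 165.6, ∠ = arctan(132/100) ≈ 52.85°
|G| = 20 · 132 / 21922 ≈ 0.12043
Gain = 20 log₁₀(0.12043) ≈ -18.39 dB
∠G = 90.00° − 138.52° = -48.52°

At s = jω = j228:
zero at origin: s = j228 → |·| = 228, ∠ = 90.00°
pole (s+10): 10 + j228 → |·| = √(10²+228²) = √52084 ≈ 228.22, ∠ = arctan(228/10) ≈ 87.49°
pole (s+100): 100 + j228 → |·| = √(100²+228²) = √61984 ≈ 248.97, ∠ = arctan(228/100) ≈ 66.32°
|G| = 20 · 228 / 56820 ≈ 0.080253
Gain = 20 log₁₀(0.080253) ≈ -21.91 dB
∠G = 90.00° − 153.81° = -63.81°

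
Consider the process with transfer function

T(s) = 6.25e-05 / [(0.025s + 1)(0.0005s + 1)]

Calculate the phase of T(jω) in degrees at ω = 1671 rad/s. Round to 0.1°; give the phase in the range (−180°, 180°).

At ω = 1671 rad/s:
pole (1 + j1671·0.025) = 1 + j41.775 → |·| ≈ 41.787, ∠ ≈ 88.63°
pole (1 + j1671·0.0005) = 1 + j0.8355 → |·| ≈ 1.3031, ∠ ≈ 39.88°
∠T = (0°) − (88.63° + 39.88°) = -128.51°

-128.5°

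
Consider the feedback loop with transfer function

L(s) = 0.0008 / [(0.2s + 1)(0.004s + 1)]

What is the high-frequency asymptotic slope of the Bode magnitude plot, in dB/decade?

Each pole contributes −20 dB/decade at high frequency; each zero contributes +20 dB/decade.
Net: 0 zero(s) − 2 pole(s) → -40 dB/decade.

-40 dB/decade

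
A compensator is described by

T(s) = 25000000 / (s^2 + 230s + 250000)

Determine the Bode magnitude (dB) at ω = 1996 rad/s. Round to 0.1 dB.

At s = jω = j1996:
quadratic: (j1996)² + 230·j1996 + 250000 = -3734016 + j459080 → |·| ≈ 3.7621e+06, ∠ ≈ 172.99°
|T| = 25000000 / 3.7621e+06 ≈ 6.6452
Gain = 20 log₁₀(6.6452) ≈ 16.45 dB

16.5 dB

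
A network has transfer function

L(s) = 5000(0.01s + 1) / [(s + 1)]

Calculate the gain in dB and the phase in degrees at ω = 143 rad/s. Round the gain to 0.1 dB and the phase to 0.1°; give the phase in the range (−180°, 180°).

35.7 dB, -34.6°

At ω = 143 rad/s:
zero (1 + j143·0.01) = 1 + j1.43 → |·| ≈ 1.745, ∠ ≈ 55.03°
pole (1 + j143·1) = 1 + j143 → |·| ≈ 143, ∠ ≈ 89.60°
|L| = 5000 · 1.745 / (143) ≈ 61.014
Gain = 20 log₁₀(61.014) ≈ 35.71 dB
∠L = (55.03°) − (89.60°) = -34.57°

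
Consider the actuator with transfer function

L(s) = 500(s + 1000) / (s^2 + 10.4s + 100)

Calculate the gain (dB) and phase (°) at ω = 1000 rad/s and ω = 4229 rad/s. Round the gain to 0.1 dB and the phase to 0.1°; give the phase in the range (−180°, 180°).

At s = jω = j1000:
zero (s+1000): 1000 + j1000 → |·| = √(1000²+1000²) = √2000000 ≈ 1414.2, ∠ = arctan(1000/1000) ≈ 45.00°
quadratic: (j1000)² + 10.4·j1000 + 100 = -999900 + j10400 → |·| ≈ 9.9995e+05, ∠ ≈ 179.40°
|L| = 500 · 1414.2 / 9.9995e+05 ≈ 0.70714
Gain = 20 log₁₀(0.70714) ≈ -3.01 dB
∠L = 45.00° − 179.40° = -134.40°

At s = jω = j4229:
zero (s+1000): 1000 + j4229 → |·| = √(1000²+4229²) = √18884441 ≈ 4345.6, ∠ = arctan(4229/1000) ≈ 76.70°
quadratic: (j4229)² + 10.4·j4229 + 100 = -17884341 + j43981.6 → |·| ≈ 1.7884e+07, ∠ ≈ 179.86°
|L| = 500 · 4345.6 / 1.7884e+07 ≈ 0.12149
Gain = 20 log₁₀(0.12149) ≈ -18.31 dB
∠L = 76.70° − 179.86° = -103.16°

ω = 1000: -3.0 dB, -134.4°; ω = 4229: -18.3 dB, -103.2°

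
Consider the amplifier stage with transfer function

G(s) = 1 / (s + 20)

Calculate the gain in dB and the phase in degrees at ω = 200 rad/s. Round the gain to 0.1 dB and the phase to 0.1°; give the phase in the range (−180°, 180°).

-46.1 dB, -84.3°

Substitute s = j200:
Numerator: 1 = 1 + j0
Denominator: (j200) + 20 = 20 + j200
|N| = √(1² + 0²) ≈ 1, ∠N ≈ 0.00°
|D| = √(20² + 200²) ≈ 201, ∠D ≈ 84.29°
|G| = 1 / 201 ≈ 0.0049751
Gain = 20 log₁₀(0.0049751) ≈ -46.06 dB
∠G = 0.00° − 84.29° = -84.29°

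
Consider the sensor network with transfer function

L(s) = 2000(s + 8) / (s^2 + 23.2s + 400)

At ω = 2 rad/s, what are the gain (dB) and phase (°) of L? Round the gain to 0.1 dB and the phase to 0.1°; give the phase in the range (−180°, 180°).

32.3 dB, 7.4°

At s = jω = j2:
zero (s+8): 8 + j2 → |·| = √(8²+2²) = √68 ≈ 8.2462, ∠ = arctan(2/8) ≈ 14.04°
quadratic: (j2)² + 23.2·j2 + 400 = 396 + j46.4 → |·| ≈ 398.71, ∠ ≈ 6.68°
|L| = 2000 · 8.2462 / 398.71 ≈ 41.364
Gain = 20 log₁₀(41.364) ≈ 32.33 dB
∠L = 14.04° − 6.68° = 7.36°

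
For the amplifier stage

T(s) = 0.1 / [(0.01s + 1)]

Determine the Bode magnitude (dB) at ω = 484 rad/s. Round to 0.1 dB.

-33.9 dB

At ω = 484 rad/s:
pole (1 + j484·0.01) = 1 + j4.84 → |·| ≈ 4.9422, ∠ ≈ 78.33°
|T| = 0.1 · 1 / (4.9422) ≈ 0.020234
Gain = 20 log₁₀(0.020234) ≈ -33.88 dB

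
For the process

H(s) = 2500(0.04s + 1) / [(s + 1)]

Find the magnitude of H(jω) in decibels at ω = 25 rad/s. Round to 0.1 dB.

43.0 dB

At ω = 25 rad/s:
zero (1 + j25·0.04) = 1 + j1 → |·| ≈ 1.4142, ∠ ≈ 45.00°
pole (1 + j25·1) = 1 + j25 → |·| ≈ 25.02, ∠ ≈ 87.71°
|H| = 2500 · 1.4142 / (25.02) ≈ 141.31
Gain = 20 log₁₀(141.31) ≈ 43.00 dB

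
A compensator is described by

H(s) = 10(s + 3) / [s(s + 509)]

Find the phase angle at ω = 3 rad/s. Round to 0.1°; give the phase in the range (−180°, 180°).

-45.3°

At s = jω = j3:
zero (s+3): 3 + j3 → |·| = √(3²+3²) = √18 ≈ 4.2426, ∠ = arctan(3/3) ≈ 45.00°
pole (s+509): 509 + j3 → |·| = √(509²+3²) = √259090 ≈ 509.01, ∠ = arctan(3/509) ≈ 0.34°
pole at origin: |s| = 3, ∠ = 90.00° (in denominator)
∠H = 45.00° − 90.34° = -45.34°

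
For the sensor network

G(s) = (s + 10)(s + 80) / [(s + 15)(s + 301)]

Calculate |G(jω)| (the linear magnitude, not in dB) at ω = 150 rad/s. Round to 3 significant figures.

At s = jω = j150:
zero (s+10): 10 + j150 → |·| = √(10²+150²) = √22600 ≈ 150.33, ∠ = arctan(150/10) ≈ 86.19°
zero (s+80): 80 + j150 → |·| = √(80²+150²) = √28900 ≈ 170, ∠ = arctan(150/80) ≈ 61.93°
pole (s+15): 15 + j150 → |·| = √(15²+150²) = √22725 ≈ 150.75, ∠ = arctan(150/15) ≈ 84.29°
pole (s+301): 301 + j150 → |·| = √(301²+150²) = √113101 ≈ 336.3, ∠ = arctan(150/301) ≈ 26.49°
|G| = 1 · 25556 / 50697 ≈ 0.50409

0.504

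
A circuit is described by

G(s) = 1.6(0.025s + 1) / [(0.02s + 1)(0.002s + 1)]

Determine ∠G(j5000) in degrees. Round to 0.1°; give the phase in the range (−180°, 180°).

At ω = 5000 rad/s:
zero (1 + j5000·0.025) = 1 + j125 → |·| ≈ 125, ∠ ≈ 89.54°
pole (1 + j5000·0.02) = 1 + j100 → |·| ≈ 100, ∠ ≈ 89.43°
pole (1 + j5000·0.002) = 1 + j10 → |·| ≈ 10.05, ∠ ≈ 84.29°
∠G = (89.54°) − (89.43° + 84.29°) = -84.18°

-84.2°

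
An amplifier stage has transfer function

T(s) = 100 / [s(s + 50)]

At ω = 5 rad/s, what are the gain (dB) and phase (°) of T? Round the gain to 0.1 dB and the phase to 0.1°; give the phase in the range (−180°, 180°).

-8.0 dB, -95.7°

At s = jω = j5:
pole (s+50): 50 + j5 → |·| = √(50²+5²) = √2525 ≈ 50.249, ∠ = arctan(5/50) ≈ 5.71°
pole at origin: |s| = 5, ∠ = 90.00° (in denominator)
|T| = 100 / 251.25 ≈ 0.39801
Gain = 20 log₁₀(0.39801) ≈ -8.00 dB
∠T = 0.00° − 95.71° = -95.71°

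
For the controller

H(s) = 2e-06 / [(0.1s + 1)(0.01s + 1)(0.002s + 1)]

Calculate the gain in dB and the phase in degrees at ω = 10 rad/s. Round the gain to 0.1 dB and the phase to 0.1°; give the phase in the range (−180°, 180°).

-117.0 dB, -51.9°

At ω = 10 rad/s:
pole (1 + j10·0.1) = 1 + j1 → |·| ≈ 1.4142, ∠ ≈ 45.00°
pole (1 + j10·0.01) = 1 + j0.1 → |·| ≈ 1.005, ∠ ≈ 5.71°
pole (1 + j10·0.002) = 1 + j0.02 → |·| ≈ 1.0002, ∠ ≈ 1.15°
|H| = 2e-06 · 1 / (1.4142 · 1.005 · 1.0002) ≈ 1.4069e-06
Gain = 20 log₁₀(1.4069e-06) ≈ -117.03 dB
∠H = (0°) − (45.00° + 5.71° + 1.15°) = -51.86°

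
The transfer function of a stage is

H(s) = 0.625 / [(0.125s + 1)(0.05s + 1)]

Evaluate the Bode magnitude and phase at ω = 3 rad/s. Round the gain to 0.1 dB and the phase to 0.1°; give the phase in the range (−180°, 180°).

-4.8 dB, -29.1°

At ω = 3 rad/s:
pole (1 + j3·0.125) = 1 + j0.375 → |·| ≈ 1.068, ∠ ≈ 20.56°
pole (1 + j3·0.05) = 1 + j0.15 → |·| ≈ 1.0112, ∠ ≈ 8.53°
|H| = 0.625 · 1 / (1.068 · 1.0112) ≈ 0.57872
Gain = 20 log₁₀(0.57872) ≈ -4.75 dB
∠H = (0°) − (20.56° + 8.53°) = -29.09°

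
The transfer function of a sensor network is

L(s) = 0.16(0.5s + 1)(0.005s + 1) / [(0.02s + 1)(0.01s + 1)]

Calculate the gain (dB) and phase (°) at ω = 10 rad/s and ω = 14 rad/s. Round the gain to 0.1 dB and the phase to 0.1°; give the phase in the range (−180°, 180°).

At ω = 10 rad/s:
zero (1 + j10·0.5) = 1 + j5 → |·| ≈ 5.099, ∠ ≈ 78.69°
zero (1 + j10·0.005) = 1 + j0.05 → |·| ≈ 1.0012, ∠ ≈ 2.86°
pole (1 + j10·0.02) = 1 + j0.2 → |·| ≈ 1.0198, ∠ ≈ 11.31°
pole (1 + j10·0.01) = 1 + j0.1 → |·| ≈ 1.005, ∠ ≈ 5.71°
|L| = 0.16 · 5.099 · 1.0012 / (1.0198 · 1.005) ≈ 0.79698
Gain = 20 log₁₀(0.79698) ≈ -1.97 dB
∠L = (78.69° + 2.86°) − (11.31° + 5.71°) = 64.53°

At ω = 14 rad/s:
zero (1 + j14·0.5) = 1 + j7 → |·| ≈ 7.0711, ∠ ≈ 81.87°
zero (1 + j14·0.005) = 1 + j0.07 → |·| ≈ 1.0024, ∠ ≈ 4.00°
pole (1 + j14·0.02) = 1 + j0.28 → |·| ≈ 1.0385, ∠ ≈ 15.64°
pole (1 + j14·0.01) = 1 + j0.14 → |·| ≈ 1.0098, ∠ ≈ 7.97°
|L| = 0.16 · 7.0711 · 1.0024 / (1.0385 · 1.0098) ≈ 1.0814
Gain = 20 log₁₀(1.0814) ≈ 0.68 dB
∠L = (81.87° + 4.00°) − (15.64° + 7.97°) = 62.26°

ω = 10: -2.0 dB, 64.5°; ω = 14: 0.7 dB, 62.3°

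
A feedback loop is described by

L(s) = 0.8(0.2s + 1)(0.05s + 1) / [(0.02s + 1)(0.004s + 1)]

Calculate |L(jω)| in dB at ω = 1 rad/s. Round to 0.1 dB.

At ω = 1 rad/s:
zero (1 + j1·0.2) = 1 + j0.2 → |·| ≈ 1.0198, ∠ ≈ 11.31°
zero (1 + j1·0.05) = 1 + j0.05 → |·| ≈ 1.0012, ∠ ≈ 2.86°
pole (1 + j1·0.02) = 1 + j0.02 → |·| ≈ 1.0002, ∠ ≈ 1.15°
pole (1 + j1·0.004) = 1 + j0.004 → |·| ≈ 1, ∠ ≈ 0.23°
|L| = 0.8 · 1.0198 · 1.0012 / (1.0002 · 1) ≈ 0.81666
Gain = 20 log₁₀(0.81666) ≈ -1.76 dB

-1.8 dB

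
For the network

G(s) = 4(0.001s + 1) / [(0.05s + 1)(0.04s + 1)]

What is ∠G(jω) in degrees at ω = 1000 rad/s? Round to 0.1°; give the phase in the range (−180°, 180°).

At ω = 1000 rad/s:
zero (1 + j1000·0.001) = 1 + j1 → |·| ≈ 1.4142, ∠ ≈ 45.00°
pole (1 + j1000·0.05) = 1 + j50 → |·| ≈ 50.01, ∠ ≈ 88.85°
pole (1 + j1000·0.04) = 1 + j40 → |·| ≈ 40.012, ∠ ≈ 88.57°
∠G = (45.00°) − (88.85° + 88.57°) = -132.42°

-132.4°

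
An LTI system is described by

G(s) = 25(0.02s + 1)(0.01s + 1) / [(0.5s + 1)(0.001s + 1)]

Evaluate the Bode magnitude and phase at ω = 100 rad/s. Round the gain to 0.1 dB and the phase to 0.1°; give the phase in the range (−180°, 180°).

3.9 dB, 13.9°

At ω = 100 rad/s:
zero (1 + j100·0.02) = 1 + j2 → |·| ≈ 2.2361, ∠ ≈ 63.43°
zero (1 + j100·0.01) = 1 + j1 → |·| ≈ 1.4142, ∠ ≈ 45.00°
pole (1 + j100·0.5) = 1 + j50 → |·| ≈ 50.01, ∠ ≈ 88.85°
pole (1 + j100·0.001) = 1 + j0.1 → |·| ≈ 1.005, ∠ ≈ 5.71°
|G| = 25 · 2.2361 · 1.4142 / (50.01 · 1.005) ≈ 1.573
Gain = 20 log₁₀(1.573) ≈ 3.93 dB
∠G = (63.43° + 45.00°) − (88.85° + 5.71°) = 13.87°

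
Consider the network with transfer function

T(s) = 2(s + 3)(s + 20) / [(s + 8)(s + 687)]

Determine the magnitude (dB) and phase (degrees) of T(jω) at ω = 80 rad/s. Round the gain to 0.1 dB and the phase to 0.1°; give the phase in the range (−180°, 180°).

At s = jω = j80:
zero (s+3): 3 + j80 → |·| = √(3²+80²) = √6409 ≈ 80.056, ∠ = arctan(80/3) ≈ 87.85°
zero (s+20): 20 + j80 → |·| = √(20²+80²) = √6800 ≈ 82.462, ∠ = arctan(80/20) ≈ 75.96°
pole (s+8): 8 + j80 → |·| = √(8²+80²) = √6464 ≈ 80.399, ∠ = arctan(80/8) ≈ 84.29°
pole (s+687): 687 + j80 → |·| = √(687²+80²) = √478369 ≈ 691.64, ∠ = arctan(80/687) ≈ 6.64°
|T| = 2 · 6601.6 / 55607 ≈ 0.23744
Gain = 20 log₁₀(0.23744) ≈ -12.49 dB
∠T = 163.81° − 90.93° = 72.88°

-12.5 dB, 72.9°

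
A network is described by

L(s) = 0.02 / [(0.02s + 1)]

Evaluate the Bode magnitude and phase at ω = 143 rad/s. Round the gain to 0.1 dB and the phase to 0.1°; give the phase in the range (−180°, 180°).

-43.6 dB, -70.7°

At ω = 143 rad/s:
pole (1 + j143·0.02) = 1 + j2.86 → |·| ≈ 3.0298, ∠ ≈ 70.73°
|L| = 0.02 · 1 / (3.0298) ≈ 0.0066011
Gain = 20 log₁₀(0.0066011) ≈ -43.61 dB
∠L = (0°) − (70.73°) = -70.73°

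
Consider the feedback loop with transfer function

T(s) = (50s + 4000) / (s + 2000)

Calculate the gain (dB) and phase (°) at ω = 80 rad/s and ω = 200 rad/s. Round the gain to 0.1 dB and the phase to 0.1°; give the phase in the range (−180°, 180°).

Substitute s = j80:
Numerator: 50(j80) + 4000 = 4000 + j4000
Denominator: (j80) + 2000 = 2000 + j80
|N| = √(4000² + 4000²) ≈ 5656.9, ∠N ≈ 45.00°
|D| = √(2000² + 80²) ≈ 2001.6, ∠D ≈ 2.29°
|T| = 5656.9 / 2001.6 ≈ 2.8262
Gain = 20 log₁₀(2.8262) ≈ 9.02 dB
∠T = 45.00° − 2.29° = 42.71°

Substitute s = j200:
Numerator: 50(j200) + 4000 = 4000 + j10000
Denominator: (j200) + 2000 = 2000 + j200
|N| = √(4000² + 10000²) ≈ 10770, ∠N ≈ 68.20°
|D| = √(2000² + 200²) ≈ 2010, ∠D ≈ 5.71°
|T| = 10770 / 2010 ≈ 5.3582
Gain = 20 log₁₀(5.3582) ≈ 14.58 dB
∠T = 68.20° − 5.71° = 62.49°

ω = 80: 9.0 dB, 42.7°; ω = 200: 14.6 dB, 62.5°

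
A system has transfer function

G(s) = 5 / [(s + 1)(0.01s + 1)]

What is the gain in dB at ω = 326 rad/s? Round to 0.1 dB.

-46.9 dB

At ω = 326 rad/s:
pole (1 + j326·1) = 1 + j326 → |·| ≈ 326, ∠ ≈ 89.82°
pole (1 + j326·0.01) = 1 + j3.26 → |·| ≈ 3.4099, ∠ ≈ 72.95°
|G| = 5 · 1 / (326 · 3.4099) ≈ 0.0044979
Gain = 20 log₁₀(0.0044979) ≈ -46.94 dB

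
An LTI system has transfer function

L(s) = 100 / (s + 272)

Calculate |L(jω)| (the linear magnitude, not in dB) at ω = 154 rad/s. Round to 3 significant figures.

Substitute s = j154:
Numerator: 100 = 100 + j0
Denominator: (j154) + 272 = 272 + j154
|N| = √(100² + 0²) ≈ 100, ∠N ≈ 0.00°
|D| = √(272² + 154²) ≈ 312.57, ∠D ≈ 29.52°
|L| = 100 / 312.57 ≈ 0.31993

0.320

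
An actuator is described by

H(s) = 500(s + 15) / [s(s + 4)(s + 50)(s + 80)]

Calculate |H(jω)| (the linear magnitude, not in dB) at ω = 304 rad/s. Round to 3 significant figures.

1.70e-05

At s = jω = j304:
zero (s+15): 15 + j304 → |·| = √(15²+304²) = √92641 ≈ 304.37, ∠ = arctan(304/15) ≈ 87.18°
pole (s+4): 4 + j304 → |·| = √(4²+304²) = √92432 ≈ 304.03, ∠ = arctan(304/4) ≈ 89.25°
pole (s+50): 50 + j304 → |·| = √(50²+304²) = √94916 ≈ 308.08, ∠ = arctan(304/50) ≈ 80.66°
pole (s+80): 80 + j304 → |·| = √(80²+304²) = √98816 ≈ 314.35, ∠ = arctan(304/80) ≈ 75.26°
pole at origin: |s| = 304, ∠ = 90.00° (in denominator)
|H| = 500 · 304.37 / 8.9509e+09 ≈ 1.7002e-05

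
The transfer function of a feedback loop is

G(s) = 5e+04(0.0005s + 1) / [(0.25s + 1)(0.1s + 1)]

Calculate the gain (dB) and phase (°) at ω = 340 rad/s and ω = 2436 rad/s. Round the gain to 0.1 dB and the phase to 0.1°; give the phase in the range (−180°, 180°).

ω = 340: 24.9 dB, -168.0°; ω = 2436: -5.5 dB, -129.1°

At ω = 340 rad/s:
zero (1 + j340·0.0005) = 1 + j0.17 → |·| ≈ 1.0143, ∠ ≈ 9.65°
pole (1 + j340·0.25) = 1 + j85 → |·| ≈ 85.006, ∠ ≈ 89.33°
pole (1 + j340·0.1) = 1 + j34 → |·| ≈ 34.015, ∠ ≈ 88.32°
|G| = 5e+04 · 1.0143 / (85.006 · 34.015) ≈ 17.539
Gain = 20 log₁₀(17.539) ≈ 24.88 dB
∠G = (9.65°) − (89.33° + 88.32°) = -168.00°

At ω = 2436 rad/s:
zero (1 + j2436·0.0005) = 1 + j1.218 → |·| ≈ 1.5759, ∠ ≈ 50.61°
pole (1 + j2436·0.25) = 1 + j609 → |·| ≈ 609, ∠ ≈ 89.91°
pole (1 + j2436·0.1) = 1 + j243.6 → |·| ≈ 243.6, ∠ ≈ 89.76°
|G| = 5e+04 · 1.5759 / (609 · 243.6) ≈ 0.53113
Gain = 20 log₁₀(0.53113) ≈ -5.50 dB
∠G = (50.61°) − (89.91° + 89.76°) = -129.06°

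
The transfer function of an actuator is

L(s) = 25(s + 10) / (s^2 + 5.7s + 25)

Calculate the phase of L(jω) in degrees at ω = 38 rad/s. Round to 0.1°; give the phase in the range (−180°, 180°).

At s = jω = j38:
zero (s+10): 10 + j38 → |·| = √(10²+38²) = √1544 ≈ 39.294, ∠ = arctan(38/10) ≈ 75.26°
quadratic: (j38)² + 5.7·j38 + 25 = -1419 + j216.6 → |·| ≈ 1435.4, ∠ ≈ 171.32°
∠L = 75.26° − 171.32° = -96.06°

-96.1°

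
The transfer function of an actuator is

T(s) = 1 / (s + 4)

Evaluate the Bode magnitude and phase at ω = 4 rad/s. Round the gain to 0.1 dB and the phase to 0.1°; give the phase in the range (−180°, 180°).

-15.1 dB, -45.0°

Substitute s = j4:
Numerator: 1 = 1 + j0
Denominator: (j4) + 4 = 4 + j4
|N| = √(1² + 0²) ≈ 1, ∠N ≈ 0.00°
|D| = √(4² + 4²) ≈ 5.6569, ∠D ≈ 45.00°
|T| = 1 / 5.6569 ≈ 0.17678
Gain = 20 log₁₀(0.17678) ≈ -15.05 dB
∠T = 0.00° − 45.00° = -45.00°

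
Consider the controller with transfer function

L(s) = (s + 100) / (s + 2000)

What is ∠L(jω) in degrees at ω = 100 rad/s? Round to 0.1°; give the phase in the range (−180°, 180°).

42.1°

At s = jω = j100:
zero (s+100): 100 + j100 → |·| = √(100²+100²) = √20000 ≈ 141.42, ∠ = arctan(100/100) ≈ 45.00°
pole (s+2000): 2000 + j100 → |·| = √(2000²+100²) = √4010000 ≈ 2002.5, ∠ = arctan(100/2000) ≈ 2.86°
∠L = 45.00° − 2.86° = 42.14°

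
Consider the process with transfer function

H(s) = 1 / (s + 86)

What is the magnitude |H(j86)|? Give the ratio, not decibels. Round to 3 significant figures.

0.00822

Substitute s = j86:
Numerator: 1 = 1 + j0
Denominator: (j86) + 86 = 86 + j86
|N| = √(1² + 0²) ≈ 1, ∠N ≈ 0.00°
|D| = √(86² + 86²) ≈ 121.62, ∠D ≈ 45.00°
|H| = 1 / 121.62 ≈ 0.0082223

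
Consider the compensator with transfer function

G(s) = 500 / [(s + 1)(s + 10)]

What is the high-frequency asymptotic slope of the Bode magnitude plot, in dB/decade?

Each pole contributes −20 dB/decade at high frequency; each zero contributes +20 dB/decade.
Net: 0 zero(s) − 2 pole(s) → -40 dB/decade.

-40 dB/decade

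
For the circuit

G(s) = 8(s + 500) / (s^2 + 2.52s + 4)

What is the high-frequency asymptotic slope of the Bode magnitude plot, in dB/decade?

Each pole contributes −20 dB/decade at high frequency; each zero contributes +20 dB/decade.
Net: 1 zero(s) − 2 pole(s) → -20 dB/decade.

-20 dB/decade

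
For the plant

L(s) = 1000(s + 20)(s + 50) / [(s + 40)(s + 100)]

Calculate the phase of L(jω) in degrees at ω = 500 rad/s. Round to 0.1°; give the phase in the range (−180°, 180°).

At s = jω = j500:
zero (s+20): 20 + j500 → |·| = √(20²+500²) = √250400 ≈ 500.4, ∠ = arctan(500/20) ≈ 87.71°
zero (s+50): 50 + j500 → |·| = √(50²+500²) = √252500 ≈ 502.49, ∠ = arctan(500/50) ≈ 84.29°
pole (s+40): 40 + j500 → |·| = √(40²+500²) = √251600 ≈ 501.6, ∠ = arctan(500/40) ≈ 85.43°
pole (s+100): 100 + j500 → |·| = √(100²+500²) = √260000 ≈ 509.9, ∠ = arctan(500/100) ≈ 78.69°
∠L = 172.00° − 164.12° = 7.88°

7.9°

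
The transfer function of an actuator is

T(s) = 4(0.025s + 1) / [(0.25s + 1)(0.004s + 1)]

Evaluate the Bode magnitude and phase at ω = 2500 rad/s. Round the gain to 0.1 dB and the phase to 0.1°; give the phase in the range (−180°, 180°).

-28.0 dB, -85.1°

At ω = 2500 rad/s:
zero (1 + j2500·0.025) = 1 + j62.5 → |·| ≈ 62.508, ∠ ≈ 89.08°
pole (1 + j2500·0.25) = 1 + j625 → |·| ≈ 625, ∠ ≈ 89.91°
pole (1 + j2500·0.004) = 1 + j10 → |·| ≈ 10.05, ∠ ≈ 84.29°
|T| = 4 · 62.508 / (625 · 10.05) ≈ 0.039806
Gain = 20 log₁₀(0.039806) ≈ -28.00 dB
∠T = (89.08°) − (89.91° + 84.29°) = -85.12°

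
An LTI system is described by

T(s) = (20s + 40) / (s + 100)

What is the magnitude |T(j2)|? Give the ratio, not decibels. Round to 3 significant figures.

Substitute s = j2:
Numerator: 20(j2) + 40 = 40 + j40
Denominator: (j2) + 100 = 100 + j2
|N| = √(40² + 40²) ≈ 56.569, ∠N ≈ 45.00°
|D| = √(100² + 2²) ≈ 100.02, ∠D ≈ 1.15°
|T| = 56.569 / 100.02 ≈ 0.56558

0.566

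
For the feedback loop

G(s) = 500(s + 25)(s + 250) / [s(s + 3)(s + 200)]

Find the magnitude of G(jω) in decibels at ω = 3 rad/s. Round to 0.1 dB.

61.8 dB

At s = jω = j3:
zero (s+25): 25 + j3 → |·| = √(25²+3²) = √634 ≈ 25.179, ∠ = arctan(3/25) ≈ 6.84°
zero (s+250): 250 + j3 → |·| = √(250²+3²) = √62509 ≈ 250.02, ∠ = arctan(3/250) ≈ 0.69°
pole (s+3): 3 + j3 → |·| = √(3²+3²) = √18 ≈ 4.2426, ∠ = arctan(3/3) ≈ 45.00°
pole (s+200): 200 + j3 → |·| = √(200²+3²) = √40009 ≈ 200.02, ∠ = arctan(3/200) ≈ 0.86°
pole at origin: |s| = 3, ∠ = 90.00° (in denominator)
|G| = 500 · 6295.3 / 2545.8 ≈ 1236.4
Gain = 20 log₁₀(1236.4) ≈ 61.84 dB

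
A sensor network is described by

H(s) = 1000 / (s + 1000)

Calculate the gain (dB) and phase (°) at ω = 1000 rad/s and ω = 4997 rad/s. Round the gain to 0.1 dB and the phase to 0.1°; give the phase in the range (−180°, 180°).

ω = 1000: -3.0 dB, -45.0°; ω = 4997: -14.1 dB, -78.7°

At s = jω = j1000:
pole (s+1000): 1000 + j1000 → |·| = √(1000²+1000²) = √2000000 ≈ 1414.2, ∠ = arctan(1000/1000) ≈ 45.00°
|H| = 1000 / 1414.2 ≈ 0.70711
Gain = 20 log₁₀(0.70711) ≈ -3.01 dB
∠H = 0.00° − 45.00° = -45.00°

At s = jω = j4997:
pole (s+1000): 1000 + j4997 → |·| = √(1000²+4997²) = √25970009 ≈ 5096.1, ∠ = arctan(4997/1000) ≈ 78.68°
|H| = 1000 / 5096.1 ≈ 0.19623
Gain = 20 log₁₀(0.19623) ≈ -14.14 dB
∠H = 0.00° − 78.68° = -78.68°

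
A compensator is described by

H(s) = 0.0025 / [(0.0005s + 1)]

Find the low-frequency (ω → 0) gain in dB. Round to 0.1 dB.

H(0) = 0.0025 · 1 / 1 = 0.0025
20 log₁₀(0.0025) ≈ -52.04 dB

-52.0 dB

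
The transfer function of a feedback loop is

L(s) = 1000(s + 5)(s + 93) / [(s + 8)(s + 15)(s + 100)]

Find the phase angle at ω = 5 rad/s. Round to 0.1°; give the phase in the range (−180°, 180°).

-5.2°

At s = jω = j5:
zero (s+5): 5 + j5 → |·| = √(5²+5²) = √50 ≈ 7.0711, ∠ = arctan(5/5) ≈ 45.00°
zero (s+93): 93 + j5 → |·| = √(93²+5²) = √8674 ≈ 93.134, ∠ = arctan(5/93) ≈ 3.08°
pole (s+8): 8 + j5 → |·| = √(8²+5²) = √89 ≈ 9.434, ∠ = arctan(5/8) ≈ 32.01°
pole (s+15): 15 + j5 → |·| = √(15²+5²) = √250 ≈ 15.811, ∠ = arctan(5/15) ≈ 18.43°
pole (s+100): 100 + j5 → |·| = √(100²+5²) = √10025 ≈ 100.12, ∠ = arctan(5/100) ≈ 2.86°
∠L = 48.08° − 53.30° = -5.22°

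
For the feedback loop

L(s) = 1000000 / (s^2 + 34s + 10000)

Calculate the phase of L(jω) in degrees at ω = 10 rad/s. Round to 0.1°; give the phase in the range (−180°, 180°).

At s = jω = j10:
quadratic: (j10)² + 34·j10 + 10000 = 9900 + j340 → |·| ≈ 9905.8, ∠ ≈ 1.97°
∠L = 0.00° − 1.97° = -1.97°

-2.0°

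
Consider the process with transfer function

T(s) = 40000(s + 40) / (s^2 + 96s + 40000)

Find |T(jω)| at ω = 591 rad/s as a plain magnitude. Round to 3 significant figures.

At s = jω = j591:
zero (s+40): 40 + j591 → |·| = √(40²+591²) = √350881 ≈ 592.35, ∠ = arctan(591/40) ≈ 86.13°
quadratic: (j591)² + 96·j591 + 40000 = -309281 + j56736 → |·| ≈ 3.1444e+05, ∠ ≈ 169.60°
|T| = 40000 · 592.35 / 3.1444e+05 ≈ 75.353

75.4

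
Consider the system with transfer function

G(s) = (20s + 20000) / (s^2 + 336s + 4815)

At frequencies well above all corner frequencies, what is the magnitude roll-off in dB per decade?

-20 dB/decade

Each pole contributes −20 dB/decade at high frequency; each zero contributes +20 dB/decade.
Net: 1 zero(s) − 2 pole(s) → -20 dB/decade.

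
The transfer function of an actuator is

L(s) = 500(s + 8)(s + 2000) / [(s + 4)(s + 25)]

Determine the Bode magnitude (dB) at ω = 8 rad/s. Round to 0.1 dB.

93.7 dB

At s = jω = j8:
zero (s+8): 8 + j8 → |·| = √(8²+8²) = √128 ≈ 11.314, ∠ = arctan(8/8) ≈ 45.00°
zero (s+2000): 2000 + j8 → |·| = √(2000²+8²) = √4000064 ≈ 2000, ∠ = arctan(8/2000) ≈ 0.23°
pole (s+4): 4 + j8 → |·| = √(4²+8²) = √80 ≈ 8.9443, ∠ = arctan(8/4) ≈ 63.43°
pole (s+25): 25 + j8 → |·| = √(25²+8²) = √689 ≈ 26.249, ∠ = arctan(8/25) ≈ 17.74°
|L| = 500 · 22628 / 234.78 ≈ 48190
Gain = 20 log₁₀(48190) ≈ 93.66 dB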